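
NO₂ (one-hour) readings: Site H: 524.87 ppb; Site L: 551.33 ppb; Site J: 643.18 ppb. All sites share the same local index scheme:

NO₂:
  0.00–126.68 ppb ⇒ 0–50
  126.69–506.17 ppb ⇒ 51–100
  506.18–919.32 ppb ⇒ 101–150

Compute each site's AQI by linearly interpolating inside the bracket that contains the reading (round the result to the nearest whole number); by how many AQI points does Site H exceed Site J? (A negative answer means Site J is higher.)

-14

Site H: 524.87 lies in 506.18–919.32, so I_lo=101, I_hi=150, C_lo=506.18, C_hi=919.32.
(150−101)/(919.32−506.18) × (524.87−506.18) + 101 = 49/413.14 × 18.69 + 101 ≈ 103.22 → 103.
Site L: 551.33 ∈ [506.18, 919.32] ↔ index [101, 150].
101 + (551.33−506.18)·(150−101)/(919.32−506.18) = 101 + 45.15·49/413.14 ≈ 106.35, so AQI = 106.
Site J: 643.18 ∈ [506.18, 919.32] ↔ index [101, 150].
101 + (643.18−506.18)·(150−101)/(919.32−506.18) = 101 + 137.00·49/413.14 ≈ 117.25, so AQI = 117.
AQIs: Site H=103, Site L=106, Site J=117. Site H (103) − Site J (117) = -14.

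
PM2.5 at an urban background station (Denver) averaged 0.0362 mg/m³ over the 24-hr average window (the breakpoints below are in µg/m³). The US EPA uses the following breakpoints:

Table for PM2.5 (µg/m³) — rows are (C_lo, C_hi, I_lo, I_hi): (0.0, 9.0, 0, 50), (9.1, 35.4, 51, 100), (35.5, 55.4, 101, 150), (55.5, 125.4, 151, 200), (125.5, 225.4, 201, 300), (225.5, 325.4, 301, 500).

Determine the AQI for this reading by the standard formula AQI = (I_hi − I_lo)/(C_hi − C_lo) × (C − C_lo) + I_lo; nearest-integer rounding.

Convert: 0.0362 mg/m³ = 36.2 µg/m³.
PM2.5 36.2: bracket 35.5–55.4 → index 101–150; slope 49/19.9, offset 0.7.
AQI = 101 + 49/19.9·0.7 ≈ 102.72 ⇒ 103.

103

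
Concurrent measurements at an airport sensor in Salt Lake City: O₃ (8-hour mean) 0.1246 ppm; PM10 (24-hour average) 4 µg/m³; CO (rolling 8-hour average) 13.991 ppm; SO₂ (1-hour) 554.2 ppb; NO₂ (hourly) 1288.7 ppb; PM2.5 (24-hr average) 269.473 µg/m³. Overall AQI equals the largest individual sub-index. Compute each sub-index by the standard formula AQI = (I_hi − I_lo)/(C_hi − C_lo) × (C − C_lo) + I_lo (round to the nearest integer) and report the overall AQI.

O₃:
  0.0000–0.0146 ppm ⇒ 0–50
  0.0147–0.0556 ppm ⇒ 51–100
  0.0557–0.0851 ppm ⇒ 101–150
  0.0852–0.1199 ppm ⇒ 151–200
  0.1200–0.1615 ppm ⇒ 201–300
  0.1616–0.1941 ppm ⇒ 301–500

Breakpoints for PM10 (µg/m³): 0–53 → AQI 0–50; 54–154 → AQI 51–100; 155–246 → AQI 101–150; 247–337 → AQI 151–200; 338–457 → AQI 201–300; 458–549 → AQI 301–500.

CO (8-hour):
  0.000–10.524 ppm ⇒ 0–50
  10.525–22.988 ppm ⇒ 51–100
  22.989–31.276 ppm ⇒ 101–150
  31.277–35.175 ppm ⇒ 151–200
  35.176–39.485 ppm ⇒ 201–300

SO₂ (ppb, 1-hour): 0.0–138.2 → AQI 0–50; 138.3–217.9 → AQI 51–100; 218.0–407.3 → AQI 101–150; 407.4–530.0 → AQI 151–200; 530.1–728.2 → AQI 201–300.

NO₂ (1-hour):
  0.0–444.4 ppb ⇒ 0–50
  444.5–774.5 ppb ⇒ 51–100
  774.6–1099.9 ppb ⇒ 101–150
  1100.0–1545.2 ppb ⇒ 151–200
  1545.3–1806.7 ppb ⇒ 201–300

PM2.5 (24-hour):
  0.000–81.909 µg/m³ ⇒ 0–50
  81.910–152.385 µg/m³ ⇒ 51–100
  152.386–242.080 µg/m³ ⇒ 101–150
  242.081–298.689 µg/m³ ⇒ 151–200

213

O₃: row 0.1200–0.1615 (AQI 201–300). (300−201)·(0.1246−0.1200)/(0.1615−0.1200) + 201 = 99·0.0046/0.0415 + 201 ≈ 211.97 → 212.
PM10: 4 ∈ [0, 53] ↔ index [0, 50].
0 + (4−0)·(50−0)/(53−0) = 0 + 4·50/53 ≈ 3.77, so AQI = 4.
CO: row 10.525–22.988 (AQI 51–100). (100−51)·(13.991−10.525)/(22.988−10.525) + 51 = 49·3.466/12.463 + 51 ≈ 64.63 → 65.
SO₂: 554.2 ∈ [530.1, 728.2] ↔ index [201, 300].
201 + (554.2−530.1)·(300−201)/(728.2−530.1) = 201 + 24.1·99/198.1 ≈ 213.04, so AQI = 213.
NO₂ 1288.7: bracket 1100.0–1545.2 → index 151–200; slope 49/445.2, offset 188.7.
AQI = 151 + 49/445.2·188.7 ≈ 171.77 ⇒ 172.
PM2.5: 269.473 lies in 242.081–298.689, so I_lo=151, I_hi=200, C_lo=242.081, C_hi=298.689.
(200−151)/(298.689−242.081) × (269.473−242.081) + 151 = 49/56.608 × 27.392 + 151 ≈ 174.71 → 175.
Sub-indices: O₃→212, PM10→4, CO→65, SO₂→213, NO₂→172, PM2.5→175. Overall AQI = max = 213; dominant pollutant is SO₂.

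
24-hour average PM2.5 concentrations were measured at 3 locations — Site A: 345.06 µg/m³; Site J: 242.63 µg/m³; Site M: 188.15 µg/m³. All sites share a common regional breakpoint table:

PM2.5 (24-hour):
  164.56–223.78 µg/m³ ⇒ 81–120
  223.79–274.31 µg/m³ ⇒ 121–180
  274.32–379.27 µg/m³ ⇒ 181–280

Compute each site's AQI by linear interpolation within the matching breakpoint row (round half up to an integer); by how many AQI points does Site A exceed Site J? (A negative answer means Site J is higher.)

Site A 345.06: bracket 274.32–379.27 → index 181–280; slope 99/104.95, offset 70.74.
AQI = 181 + 99/104.95·70.74 ≈ 247.73 ⇒ 248.
Site J: 242.63 ∈ [223.79, 274.31] ↔ index [121, 180].
121 + (242.63−223.79)·(180−121)/(274.31−223.79) = 121 + 18.84·59/50.52 ≈ 143.00, so AQI = 143.
Site M 188.15: bracket 164.56–223.78 → index 81–120; slope 39/59.22, offset 23.59.
AQI = 81 + 39/59.22·23.59 ≈ 96.54 ⇒ 97.
AQIs: Site A=248, Site J=143, Site M=97. Site A (248) − Site J (143) = 105.

105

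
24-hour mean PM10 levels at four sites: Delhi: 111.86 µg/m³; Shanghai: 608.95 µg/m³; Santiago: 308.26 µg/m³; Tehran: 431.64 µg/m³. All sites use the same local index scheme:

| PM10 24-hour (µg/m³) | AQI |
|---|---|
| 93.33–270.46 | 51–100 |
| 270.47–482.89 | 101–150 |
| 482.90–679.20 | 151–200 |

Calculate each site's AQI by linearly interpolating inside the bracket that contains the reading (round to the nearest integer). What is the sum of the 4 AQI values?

486

Delhi: 111.86 ∈ [93.33, 270.46] ↔ index [51, 100].
51 + (111.86−93.33)·(100−51)/(270.46−93.33) = 51 + 18.53·49/177.13 ≈ 56.13, so AQI = 56.
Shanghai: 608.95 lies in 482.90–679.20, so I_lo=151, I_hi=200, C_lo=482.90, C_hi=679.20.
(200−151)/(679.20−482.90) × (608.95−482.90) + 151 = 49/196.30 × 126.05 + 151 ≈ 182.46 → 182.
Santiago 308.26: bracket 270.47–482.89 → index 101–150; slope 49/212.42, offset 37.79.
AQI = 101 + 49/212.42·37.79 ≈ 109.72 ⇒ 110.
Tehran: 431.64 ∈ [270.47, 482.89] ↔ index [101, 150].
101 + (431.64−270.47)·(150−101)/(482.89−270.47) = 101 + 161.17·49/212.42 ≈ 138.18, so AQI = 138.
AQIs: Delhi=56, Shanghai=182, Santiago=110, Tehran=138. Sum = 56 + 182 + 110 + 138 = 486.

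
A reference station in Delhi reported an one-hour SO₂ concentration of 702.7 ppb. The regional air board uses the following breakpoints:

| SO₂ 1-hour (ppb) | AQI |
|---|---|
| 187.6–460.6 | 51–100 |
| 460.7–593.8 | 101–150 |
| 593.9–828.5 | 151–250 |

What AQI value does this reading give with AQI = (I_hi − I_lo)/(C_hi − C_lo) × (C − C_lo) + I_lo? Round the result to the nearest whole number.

SO₂ 702.7: bracket 593.9–828.5 → index 151–250; slope 99/234.6, offset 108.8.
AQI = 151 + 99/234.6·108.8 ≈ 196.91 ⇒ 197.

197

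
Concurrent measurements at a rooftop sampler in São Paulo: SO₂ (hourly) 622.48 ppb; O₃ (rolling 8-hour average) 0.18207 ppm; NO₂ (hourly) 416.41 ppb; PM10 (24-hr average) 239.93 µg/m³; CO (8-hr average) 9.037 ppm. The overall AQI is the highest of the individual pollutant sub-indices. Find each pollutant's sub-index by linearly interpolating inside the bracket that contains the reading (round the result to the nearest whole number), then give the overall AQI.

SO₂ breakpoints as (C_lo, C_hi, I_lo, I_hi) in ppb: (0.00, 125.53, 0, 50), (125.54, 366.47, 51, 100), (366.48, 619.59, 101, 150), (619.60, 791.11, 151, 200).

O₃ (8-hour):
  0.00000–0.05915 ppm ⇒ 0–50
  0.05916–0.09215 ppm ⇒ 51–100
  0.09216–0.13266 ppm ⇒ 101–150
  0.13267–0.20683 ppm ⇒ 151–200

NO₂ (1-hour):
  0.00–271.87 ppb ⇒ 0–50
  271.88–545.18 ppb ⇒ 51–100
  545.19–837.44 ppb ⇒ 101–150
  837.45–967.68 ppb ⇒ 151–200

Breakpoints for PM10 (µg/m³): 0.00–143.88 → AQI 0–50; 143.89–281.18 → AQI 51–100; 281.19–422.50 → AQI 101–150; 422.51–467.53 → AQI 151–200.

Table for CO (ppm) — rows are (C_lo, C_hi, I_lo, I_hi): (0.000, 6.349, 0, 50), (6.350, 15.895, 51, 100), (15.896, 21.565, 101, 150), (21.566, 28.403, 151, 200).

184

SO₂ 622.48: bracket 619.60–791.11 → index 151–200; slope 49/171.51, offset 2.88.
AQI = 151 + 49/171.51·2.88 ≈ 151.82 ⇒ 152.
O₃: row 0.13267–0.20683 (AQI 151–200). (200−151)·(0.18207−0.13267)/(0.20683−0.13267) + 151 = 49·0.04940/0.07416 + 151 ≈ 183.64 → 184.
NO₂: 416.41 lies in 271.88–545.18, so I_lo=51, I_hi=100, C_lo=271.88, C_hi=545.18.
(100−51)/(545.18−271.88) × (416.41−271.88) + 51 = 49/273.30 × 144.53 + 51 ≈ 76.91 → 77.
PM10 239.93: bracket 143.89–281.18 → index 51–100; slope 49/137.29, offset 96.04.
AQI = 51 + 49/137.29·96.04 ≈ 85.28 ⇒ 85.
CO: 9.037 ∈ [6.350, 15.895] ↔ index [51, 100].
51 + (9.037−6.350)·(100−51)/(15.895−6.350) = 51 + 2.687·49/9.545 ≈ 64.79, so AQI = 65.
Sub-indices: SO₂→152, O₃→184, NO₂→77, PM10→85, CO→65. Overall AQI = max = 184; dominant pollutant is O₃.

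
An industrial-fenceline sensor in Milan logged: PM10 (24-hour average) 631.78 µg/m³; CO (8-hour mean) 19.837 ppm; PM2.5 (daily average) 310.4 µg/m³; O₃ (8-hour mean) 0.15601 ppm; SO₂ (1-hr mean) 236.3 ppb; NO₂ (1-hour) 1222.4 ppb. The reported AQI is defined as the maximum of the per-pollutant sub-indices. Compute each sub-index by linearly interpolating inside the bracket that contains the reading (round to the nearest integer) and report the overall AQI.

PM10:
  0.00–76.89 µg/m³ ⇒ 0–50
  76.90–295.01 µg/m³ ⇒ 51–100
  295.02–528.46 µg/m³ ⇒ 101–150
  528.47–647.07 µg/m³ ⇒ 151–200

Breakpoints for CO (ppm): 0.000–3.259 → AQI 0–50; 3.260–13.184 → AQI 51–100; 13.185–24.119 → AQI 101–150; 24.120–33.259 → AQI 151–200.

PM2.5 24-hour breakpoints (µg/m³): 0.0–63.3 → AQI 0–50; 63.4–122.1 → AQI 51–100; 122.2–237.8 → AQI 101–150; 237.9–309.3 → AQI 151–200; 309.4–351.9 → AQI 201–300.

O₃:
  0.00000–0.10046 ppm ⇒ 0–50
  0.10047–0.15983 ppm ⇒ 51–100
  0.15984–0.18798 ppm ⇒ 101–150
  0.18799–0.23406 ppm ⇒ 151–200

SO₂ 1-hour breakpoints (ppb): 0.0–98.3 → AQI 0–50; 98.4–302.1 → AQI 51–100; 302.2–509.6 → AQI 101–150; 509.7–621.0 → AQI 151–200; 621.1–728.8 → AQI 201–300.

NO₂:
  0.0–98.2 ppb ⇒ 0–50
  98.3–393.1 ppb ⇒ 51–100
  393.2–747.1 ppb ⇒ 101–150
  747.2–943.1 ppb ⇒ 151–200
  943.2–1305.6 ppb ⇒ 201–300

PM10: 631.78 lies in 528.47–647.07, so I_lo=151, I_hi=200, C_lo=528.47, C_hi=647.07.
(200−151)/(647.07−528.47) × (631.78−528.47) + 151 = 49/118.60 × 103.31 + 151 ≈ 193.68 → 194.
CO 19.837: bracket 13.185–24.119 → index 101–150; slope 49/10.934, offset 6.652.
AQI = 101 + 49/10.934·6.652 ≈ 130.81 ⇒ 131.
PM2.5: 310.4 ∈ [309.4, 351.9] ↔ index [201, 300].
201 + (310.4−309.4)·(300−201)/(351.9−309.4) = 201 + 1.0·99/42.5 ≈ 203.33, so AQI = 203.
O₃: row 0.10047–0.15983 (AQI 51–100). (100−51)·(0.15601−0.10047)/(0.15983−0.10047) + 51 = 49·0.05554/0.05936 + 51 ≈ 96.85 → 97.
SO₂ 236.3: bracket 98.4–302.1 → index 51–100; slope 49/203.7, offset 137.9.
AQI = 51 + 49/203.7·137.9 ≈ 84.17 ⇒ 84.
NO₂: 1222.4 lies in 943.2–1305.6, so I_lo=201, I_hi=300, C_lo=943.2, C_hi=1305.6.
(300−201)/(1305.6−943.2) × (1222.4−943.2) + 201 = 99/362.4 × 279.2 + 201 ≈ 277.27 → 277.
Sub-indices: PM10→194, CO→131, PM2.5→203, O₃→97, SO₂→84, NO₂→277. Overall AQI = max = 277; dominant pollutant is NO₂.

277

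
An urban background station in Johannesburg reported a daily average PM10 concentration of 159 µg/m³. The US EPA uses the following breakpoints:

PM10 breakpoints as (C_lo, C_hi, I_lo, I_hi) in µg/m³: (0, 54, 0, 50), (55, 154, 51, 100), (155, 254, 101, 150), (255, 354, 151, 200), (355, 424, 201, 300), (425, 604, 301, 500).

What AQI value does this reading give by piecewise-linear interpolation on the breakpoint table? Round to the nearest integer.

103

PM10: 159 lies in 155–254, so I_lo=101, I_hi=150, C_lo=155, C_hi=254.
(150−101)/(254−155) × (159−155) + 101 = 49/99 × 4 + 101 ≈ 102.98 → 103.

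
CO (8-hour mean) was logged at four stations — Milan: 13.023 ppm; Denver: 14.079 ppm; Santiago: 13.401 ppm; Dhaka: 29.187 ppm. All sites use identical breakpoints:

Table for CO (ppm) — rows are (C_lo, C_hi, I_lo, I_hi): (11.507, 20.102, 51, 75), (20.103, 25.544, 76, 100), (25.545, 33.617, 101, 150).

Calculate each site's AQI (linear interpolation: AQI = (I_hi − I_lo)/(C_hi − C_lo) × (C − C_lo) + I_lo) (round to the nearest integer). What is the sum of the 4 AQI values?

Milan 13.023: bracket 11.507–20.102 → index 51–75; slope 24/8.595, offset 1.516.
AQI = 51 + 24/8.595·1.516 ≈ 55.23 ⇒ 55.
Denver 14.079: bracket 11.507–20.102 → index 51–75; slope 24/8.595, offset 2.572.
AQI = 51 + 24/8.595·2.572 ≈ 58.18 ⇒ 58.
Santiago: 13.401 ∈ [11.507, 20.102] ↔ index [51, 75].
51 + (13.401−11.507)·(75−51)/(20.102−11.507) = 51 + 1.894·24/8.595 ≈ 56.29, so AQI = 56.
Dhaka: row 25.545–33.617 (AQI 101–150). (150−101)·(29.187−25.545)/(33.617−25.545) + 101 = 49·3.642/8.072 + 101 ≈ 123.11 → 123.
AQIs: Milan=55, Denver=58, Santiago=56, Dhaka=123. Sum = 55 + 58 + 56 + 123 = 292.

292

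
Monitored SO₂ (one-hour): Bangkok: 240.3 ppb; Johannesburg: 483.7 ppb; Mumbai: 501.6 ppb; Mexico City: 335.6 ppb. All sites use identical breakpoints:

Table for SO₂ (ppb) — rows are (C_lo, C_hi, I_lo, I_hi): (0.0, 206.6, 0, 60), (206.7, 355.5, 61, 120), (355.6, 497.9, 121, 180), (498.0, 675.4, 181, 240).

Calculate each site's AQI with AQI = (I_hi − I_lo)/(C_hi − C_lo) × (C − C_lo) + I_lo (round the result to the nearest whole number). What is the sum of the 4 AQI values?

542

Bangkok: 240.3 ∈ [206.7, 355.5] ↔ index [61, 120].
61 + (240.3−206.7)·(120−61)/(355.5−206.7) = 61 + 33.6·59/148.8 ≈ 74.32, so AQI = 74.
Johannesburg: 483.7 ∈ [355.6, 497.9] ↔ index [121, 180].
121 + (483.7−355.6)·(180−121)/(497.9−355.6) = 121 + 128.1·59/142.3 ≈ 174.11, so AQI = 174.
Mumbai: 501.6 ∈ [498.0, 675.4] ↔ index [181, 240].
181 + (501.6−498.0)·(240−181)/(675.4−498.0) = 181 + 3.6·59/177.4 ≈ 182.20, so AQI = 182.
Mexico City: row 206.7–355.5 (AQI 61–120). (120−61)·(335.6−206.7)/(355.5−206.7) + 61 = 59·128.9/148.8 + 61 ≈ 112.11 → 112.
AQIs: Bangkok=74, Johannesburg=174, Mumbai=182, Mexico City=112. Sum = 74 + 174 + 182 + 112 = 542.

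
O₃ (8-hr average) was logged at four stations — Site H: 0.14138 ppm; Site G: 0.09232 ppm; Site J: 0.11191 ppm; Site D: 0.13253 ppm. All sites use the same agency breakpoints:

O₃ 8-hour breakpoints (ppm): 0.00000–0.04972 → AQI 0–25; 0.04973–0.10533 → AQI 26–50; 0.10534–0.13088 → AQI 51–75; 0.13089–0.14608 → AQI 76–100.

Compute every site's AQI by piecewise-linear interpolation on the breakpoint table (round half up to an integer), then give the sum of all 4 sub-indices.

Site H: row 0.13089–0.14608 (AQI 76–100). (100−76)·(0.14138−0.13089)/(0.14608−0.13089) + 76 = 24·0.01049/0.01519 + 76 ≈ 92.57 → 93.
Site G: row 0.04973–0.10533 (AQI 26–50). (50−26)·(0.09232−0.04973)/(0.10533−0.04973) + 26 = 24·0.04259/0.05560 + 26 ≈ 44.38 → 44.
Site J: 0.11191 ∈ [0.10534, 0.13088] ↔ index [51, 75].
51 + (0.11191−0.10534)·(75−51)/(0.13088−0.10534) = 51 + 0.00657·24/0.02554 ≈ 57.17, so AQI = 57.
Site D: 0.13253 lies in 0.13089–0.14608, so I_lo=76, I_hi=100, C_lo=0.13089, C_hi=0.14608.
(100−76)/(0.14608−0.13089) × (0.13253−0.13089) + 76 = 24/0.01519 × 0.00164 + 76 ≈ 78.59 → 79.
AQIs: Site H=93, Site G=44, Site J=57, Site D=79. Sum = 93 + 44 + 57 + 79 = 273.

273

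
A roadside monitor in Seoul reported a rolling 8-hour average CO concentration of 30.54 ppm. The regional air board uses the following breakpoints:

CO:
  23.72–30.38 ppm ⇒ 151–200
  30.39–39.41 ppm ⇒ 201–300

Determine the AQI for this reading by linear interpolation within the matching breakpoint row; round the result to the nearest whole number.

CO: 30.54 ∈ [30.39, 39.41] ↔ index [201, 300].
201 + (30.54−30.39)·(300−201)/(39.41−30.39) = 201 + 0.15·99/9.02 ≈ 202.65, so AQI = 203.

203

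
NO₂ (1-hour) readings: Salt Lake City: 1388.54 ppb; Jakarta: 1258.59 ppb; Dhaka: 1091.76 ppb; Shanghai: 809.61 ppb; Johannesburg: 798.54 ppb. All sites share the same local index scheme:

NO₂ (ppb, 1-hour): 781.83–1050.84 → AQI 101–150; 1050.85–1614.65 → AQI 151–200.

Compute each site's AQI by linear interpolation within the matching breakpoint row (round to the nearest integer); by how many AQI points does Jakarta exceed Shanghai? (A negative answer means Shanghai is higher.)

63

Salt Lake City: row 1050.85–1614.65 (AQI 151–200). (200−151)·(1388.54−1050.85)/(1614.65−1050.85) + 151 = 49·337.69/563.80 + 151 ≈ 180.35 → 180.
Jakarta: 1258.59 lies in 1050.85–1614.65, so I_lo=151, I_hi=200, C_lo=1050.85, C_hi=1614.65.
(200−151)/(1614.65−1050.85) × (1258.59−1050.85) + 151 = 49/563.80 × 207.74 + 151 ≈ 169.05 → 169.
Dhaka 1091.76: bracket 1050.85–1614.65 → index 151–200; slope 49/563.80, offset 40.91.
AQI = 151 + 49/563.80·40.91 ≈ 154.56 ⇒ 155.
Shanghai 809.61: bracket 781.83–1050.84 → index 101–150; slope 49/269.01, offset 27.78.
AQI = 101 + 49/269.01·27.78 ≈ 106.06 ⇒ 106.
Johannesburg: 798.54 lies in 781.83–1050.84, so I_lo=101, I_hi=150, C_lo=781.83, C_hi=1050.84.
(150−101)/(1050.84−781.83) × (798.54−781.83) + 101 = 49/269.01 × 16.71 + 101 ≈ 104.04 → 104.
AQIs: Salt Lake City=180, Jakarta=169, Dhaka=155, Shanghai=106, Johannesburg=104. Jakarta (169) − Shanghai (106) = 63.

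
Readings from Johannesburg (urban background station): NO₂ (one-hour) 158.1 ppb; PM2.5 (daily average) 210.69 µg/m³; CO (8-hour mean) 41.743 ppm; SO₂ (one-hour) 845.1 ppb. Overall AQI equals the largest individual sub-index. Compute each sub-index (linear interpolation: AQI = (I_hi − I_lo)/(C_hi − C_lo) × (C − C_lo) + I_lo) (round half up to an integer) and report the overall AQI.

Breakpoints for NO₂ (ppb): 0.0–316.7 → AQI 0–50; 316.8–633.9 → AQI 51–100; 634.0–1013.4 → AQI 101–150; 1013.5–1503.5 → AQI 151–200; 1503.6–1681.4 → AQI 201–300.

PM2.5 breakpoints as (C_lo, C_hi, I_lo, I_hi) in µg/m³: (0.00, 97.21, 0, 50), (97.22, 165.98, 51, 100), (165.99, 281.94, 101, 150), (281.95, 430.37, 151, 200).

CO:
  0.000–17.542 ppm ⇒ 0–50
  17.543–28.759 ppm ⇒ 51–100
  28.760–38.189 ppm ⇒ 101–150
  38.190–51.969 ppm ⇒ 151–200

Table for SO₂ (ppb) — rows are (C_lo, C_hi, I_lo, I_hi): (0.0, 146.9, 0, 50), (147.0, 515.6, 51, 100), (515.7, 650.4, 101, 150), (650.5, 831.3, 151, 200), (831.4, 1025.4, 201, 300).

NO₂ 158.1: bracket 0.0–316.7 → index 0–50; slope 50/316.7, offset 158.1.
AQI = 0 + 50/316.7·158.1 ≈ 24.96 ⇒ 25.
PM2.5 210.69: bracket 165.99–281.94 → index 101–150; slope 49/115.95, offset 44.70.
AQI = 101 + 49/115.95·44.70 ≈ 119.89 ⇒ 120.
CO 41.743: bracket 38.190–51.969 → index 151–200; slope 49/13.779, offset 3.553.
AQI = 151 + 49/13.779·3.553 ≈ 163.63 ⇒ 164.
SO₂: 845.1 ∈ [831.4, 1025.4] ↔ index [201, 300].
201 + (845.1−831.4)·(300−201)/(1025.4−831.4) = 201 + 13.7·99/194.0 ≈ 207.99, so AQI = 208.
Sub-indices: NO₂→25, PM2.5→120, CO→164, SO₂→208. Overall AQI = max = 208; dominant pollutant is SO₂.
AQI 208: Very Unhealthy.

208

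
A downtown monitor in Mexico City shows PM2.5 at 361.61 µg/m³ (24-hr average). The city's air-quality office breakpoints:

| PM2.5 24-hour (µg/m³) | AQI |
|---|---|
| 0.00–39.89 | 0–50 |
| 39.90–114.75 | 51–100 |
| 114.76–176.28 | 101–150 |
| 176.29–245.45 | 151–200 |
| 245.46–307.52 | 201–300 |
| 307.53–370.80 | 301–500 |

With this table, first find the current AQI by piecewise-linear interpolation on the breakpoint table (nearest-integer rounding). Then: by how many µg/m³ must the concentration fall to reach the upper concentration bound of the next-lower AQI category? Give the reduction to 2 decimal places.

PM2.5: 361.61 lies in 307.53–370.80, so I_lo=301, I_hi=500, C_lo=307.53, C_hi=370.80.
(500−301)/(370.80−307.53) × (361.61−307.53) + 301 = 199/63.27 × 54.08 + 301 ≈ 471.10 → 471.
Current AQI 471 is in the Hazardous range (301–500). The next-lower category tops out at AQI 300, whose upper concentration bound is 307.52 µg/m³.
Reduction needed = 361.61 − 307.52 = 54.09 µg/m³.

54.09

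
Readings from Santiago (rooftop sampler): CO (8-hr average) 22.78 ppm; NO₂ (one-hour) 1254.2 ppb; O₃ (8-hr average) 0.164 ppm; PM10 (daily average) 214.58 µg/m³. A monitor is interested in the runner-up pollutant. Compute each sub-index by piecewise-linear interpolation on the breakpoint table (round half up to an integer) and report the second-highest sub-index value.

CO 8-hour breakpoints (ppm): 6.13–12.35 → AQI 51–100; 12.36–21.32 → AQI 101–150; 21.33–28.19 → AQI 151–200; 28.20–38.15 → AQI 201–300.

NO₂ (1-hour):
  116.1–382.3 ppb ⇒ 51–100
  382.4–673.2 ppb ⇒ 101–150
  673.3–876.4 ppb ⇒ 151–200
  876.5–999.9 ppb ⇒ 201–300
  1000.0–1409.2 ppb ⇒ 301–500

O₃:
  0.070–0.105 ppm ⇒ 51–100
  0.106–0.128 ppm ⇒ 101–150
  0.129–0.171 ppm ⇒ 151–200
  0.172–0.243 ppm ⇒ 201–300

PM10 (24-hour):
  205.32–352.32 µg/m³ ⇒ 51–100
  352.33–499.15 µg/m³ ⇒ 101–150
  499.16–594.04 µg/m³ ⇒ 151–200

CO 22.78: bracket 21.33–28.19 → index 151–200; slope 49/6.86, offset 1.45.
AQI = 151 + 49/6.86·1.45 ≈ 161.36 ⇒ 161.
NO₂: 1254.2 lies in 1000.0–1409.2, so I_lo=301, I_hi=500, C_lo=1000.0, C_hi=1409.2.
(500−301)/(1409.2−1000.0) × (1254.2−1000.0) + 301 = 199/409.2 × 254.2 + 301 ≈ 424.62 → 425.
O₃ 0.164: bracket 0.129–0.171 → index 151–200; slope 49/0.042, offset 0.035.
AQI = 151 + 49/0.042·0.035 ≈ 191.83 ⇒ 192.
PM10 214.58: bracket 205.32–352.32 → index 51–100; slope 49/147.00, offset 9.26.
AQI = 51 + 49/147.00·9.26 ≈ 54.09 ⇒ 54.
Sub-indices: CO→161, NO₂→425, O₃→192, PM10→54. Ranked high→low: 425, 192, 161, 54. Second-highest sub-index = 192.

192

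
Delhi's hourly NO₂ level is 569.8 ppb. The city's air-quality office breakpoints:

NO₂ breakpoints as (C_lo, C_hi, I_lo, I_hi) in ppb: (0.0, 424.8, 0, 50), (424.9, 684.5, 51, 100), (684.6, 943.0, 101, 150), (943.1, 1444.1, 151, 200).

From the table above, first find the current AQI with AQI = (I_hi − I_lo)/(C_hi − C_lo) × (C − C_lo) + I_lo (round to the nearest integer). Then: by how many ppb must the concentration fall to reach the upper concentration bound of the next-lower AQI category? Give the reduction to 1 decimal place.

NO₂: 569.8 ∈ [424.9, 684.5] ↔ index [51, 100].
51 + (569.8−424.9)·(100−51)/(684.5−424.9) = 51 + 144.9·49/259.6 ≈ 78.35, so AQI = 78.
Current AQI 78 is in the Moderate range (51–100). The next-lower category tops out at AQI 50, whose upper concentration bound is 424.8 ppb.
Reduction needed = 569.8 − 424.8 = 145.0 ppb.

145.0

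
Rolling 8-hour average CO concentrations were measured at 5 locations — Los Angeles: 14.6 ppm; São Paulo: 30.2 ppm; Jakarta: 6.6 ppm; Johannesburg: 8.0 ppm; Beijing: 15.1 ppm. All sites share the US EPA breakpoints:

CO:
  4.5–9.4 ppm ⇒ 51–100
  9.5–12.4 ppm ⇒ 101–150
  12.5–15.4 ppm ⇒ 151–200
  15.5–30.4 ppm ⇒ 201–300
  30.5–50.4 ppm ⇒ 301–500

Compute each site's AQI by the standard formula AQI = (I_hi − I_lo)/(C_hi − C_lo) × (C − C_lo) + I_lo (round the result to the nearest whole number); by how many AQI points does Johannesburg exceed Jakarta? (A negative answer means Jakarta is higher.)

14

Los Angeles: 14.6 lies in 12.5–15.4, so I_lo=151, I_hi=200, C_lo=12.5, C_hi=15.4.
(200−151)/(15.4−12.5) × (14.6−12.5) + 151 = 49/2.9 × 2.1 + 151 ≈ 186.48 → 186.
São Paulo 30.2: bracket 15.5–30.4 → index 201–300; slope 99/14.9, offset 14.7.
AQI = 201 + 99/14.9·14.7 ≈ 298.67 ⇒ 299.
Jakarta: 6.6 lies in 4.5–9.4, so I_lo=51, I_hi=100, C_lo=4.5, C_hi=9.4.
(100−51)/(9.4−4.5) × (6.6−4.5) + 51 = 49/4.9 × 2.1 + 51 ≈ 72.00 → 72.
Johannesburg: row 4.5–9.4 (AQI 51–100). (100−51)·(8.0−4.5)/(9.4−4.5) + 51 = 49·3.5/4.9 + 51 ≈ 86.00 → 86.
Beijing: row 12.5–15.4 (AQI 151–200). (200−151)·(15.1−12.5)/(15.4−12.5) + 151 = 49·2.6/2.9 + 151 ≈ 194.93 → 195.
AQIs: Los Angeles=186, São Paulo=299, Jakarta=72, Johannesburg=86, Beijing=195. Johannesburg (86) − Jakarta (72) = 14.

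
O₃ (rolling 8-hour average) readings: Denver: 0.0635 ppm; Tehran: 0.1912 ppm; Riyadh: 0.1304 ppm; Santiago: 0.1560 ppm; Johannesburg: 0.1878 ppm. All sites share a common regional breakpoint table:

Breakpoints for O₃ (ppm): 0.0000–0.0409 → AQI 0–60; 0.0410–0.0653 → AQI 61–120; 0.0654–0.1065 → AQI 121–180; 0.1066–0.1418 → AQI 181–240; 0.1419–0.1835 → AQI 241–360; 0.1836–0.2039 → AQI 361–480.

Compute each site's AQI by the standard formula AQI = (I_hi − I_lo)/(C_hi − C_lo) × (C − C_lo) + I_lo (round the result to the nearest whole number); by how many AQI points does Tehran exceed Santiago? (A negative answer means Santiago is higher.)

Denver: 0.0635 lies in 0.0410–0.0653, so I_lo=61, I_hi=120, C_lo=0.0410, C_hi=0.0653.
(120−61)/(0.0653−0.0410) × (0.0635−0.0410) + 61 = 59/0.0243 × 0.0225 + 61 ≈ 115.63 → 116.
Tehran: 0.1912 lies in 0.1836–0.2039, so I_lo=361, I_hi=480, C_lo=0.1836, C_hi=0.2039.
(480−361)/(0.2039−0.1836) × (0.1912−0.1836) + 361 = 119/0.0203 × 0.0076 + 361 ≈ 405.55 → 406.
Riyadh 0.1304: bracket 0.1066–0.1418 → index 181–240; slope 59/0.0352, offset 0.0238.
AQI = 181 + 59/0.0352·0.0238 ≈ 220.89 ⇒ 221.
Santiago 0.1560: bracket 0.1419–0.1835 → index 241–360; slope 119/0.0416, offset 0.0141.
AQI = 241 + 119/0.0416·0.0141 ≈ 281.33 ⇒ 281.
Johannesburg: 0.1878 lies in 0.1836–0.2039, so I_lo=361, I_hi=480, C_lo=0.1836, C_hi=0.2039.
(480−361)/(0.2039−0.1836) × (0.1878−0.1836) + 361 = 119/0.0203 × 0.0042 + 361 ≈ 385.62 → 386.
AQIs: Denver=116, Tehran=406, Riyadh=221, Santiago=281, Johannesburg=386. Tehran (406) − Santiago (281) = 125.

125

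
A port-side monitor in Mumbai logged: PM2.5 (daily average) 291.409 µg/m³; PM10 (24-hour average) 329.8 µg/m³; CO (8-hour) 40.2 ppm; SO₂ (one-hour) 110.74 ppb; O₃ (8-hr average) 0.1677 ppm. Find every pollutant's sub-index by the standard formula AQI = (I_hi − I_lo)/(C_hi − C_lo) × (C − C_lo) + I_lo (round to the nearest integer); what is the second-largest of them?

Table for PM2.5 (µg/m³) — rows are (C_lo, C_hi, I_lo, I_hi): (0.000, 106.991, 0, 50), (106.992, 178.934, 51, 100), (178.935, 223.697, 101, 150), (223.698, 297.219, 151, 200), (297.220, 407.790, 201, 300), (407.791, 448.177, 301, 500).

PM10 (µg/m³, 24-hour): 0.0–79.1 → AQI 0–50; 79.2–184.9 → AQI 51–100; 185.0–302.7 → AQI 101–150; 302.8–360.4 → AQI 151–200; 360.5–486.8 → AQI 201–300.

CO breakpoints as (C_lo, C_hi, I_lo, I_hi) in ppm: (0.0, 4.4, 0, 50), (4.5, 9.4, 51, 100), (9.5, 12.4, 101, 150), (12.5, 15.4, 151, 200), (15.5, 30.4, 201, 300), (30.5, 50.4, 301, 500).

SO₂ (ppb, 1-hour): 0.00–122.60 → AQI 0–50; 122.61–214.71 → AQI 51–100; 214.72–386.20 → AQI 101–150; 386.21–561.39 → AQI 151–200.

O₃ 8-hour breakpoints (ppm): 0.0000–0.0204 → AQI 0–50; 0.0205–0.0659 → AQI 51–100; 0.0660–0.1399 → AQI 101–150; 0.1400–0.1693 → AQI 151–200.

197

PM2.5: 291.409 lies in 223.698–297.219, so I_lo=151, I_hi=200, C_lo=223.698, C_hi=297.219.
(200−151)/(297.219−223.698) × (291.409−223.698) + 151 = 49/73.521 × 67.711 + 151 ≈ 196.13 → 196.
PM10: 329.8 lies in 302.8–360.4, so I_lo=151, I_hi=200, C_lo=302.8, C_hi=360.4.
(200−151)/(360.4−302.8) × (329.8−302.8) + 151 = 49/57.6 × 27.0 + 151 ≈ 173.97 → 174.
CO 40.2: bracket 30.5–50.4 → index 301–500; slope 199/19.9, offset 9.7.
AQI = 301 + 199/19.9·9.7 ≈ 398.00 ⇒ 398.
SO₂ 110.74: bracket 0.00–122.60 → index 0–50; slope 50/122.60, offset 110.74.
AQI = 0 + 50/122.60·110.74 ≈ 45.16 ⇒ 45.
O₃ 0.1677: bracket 0.1400–0.1693 → index 151–200; slope 49/0.0293, offset 0.0277.
AQI = 151 + 49/0.0293·0.0277 ≈ 197.32 ⇒ 197.
Sub-indices: PM2.5→196, PM10→174, CO→398, SO₂→45, O₃→197. Ranked high→low: 398, 197, 196, 174, 45. Second-highest sub-index = 197.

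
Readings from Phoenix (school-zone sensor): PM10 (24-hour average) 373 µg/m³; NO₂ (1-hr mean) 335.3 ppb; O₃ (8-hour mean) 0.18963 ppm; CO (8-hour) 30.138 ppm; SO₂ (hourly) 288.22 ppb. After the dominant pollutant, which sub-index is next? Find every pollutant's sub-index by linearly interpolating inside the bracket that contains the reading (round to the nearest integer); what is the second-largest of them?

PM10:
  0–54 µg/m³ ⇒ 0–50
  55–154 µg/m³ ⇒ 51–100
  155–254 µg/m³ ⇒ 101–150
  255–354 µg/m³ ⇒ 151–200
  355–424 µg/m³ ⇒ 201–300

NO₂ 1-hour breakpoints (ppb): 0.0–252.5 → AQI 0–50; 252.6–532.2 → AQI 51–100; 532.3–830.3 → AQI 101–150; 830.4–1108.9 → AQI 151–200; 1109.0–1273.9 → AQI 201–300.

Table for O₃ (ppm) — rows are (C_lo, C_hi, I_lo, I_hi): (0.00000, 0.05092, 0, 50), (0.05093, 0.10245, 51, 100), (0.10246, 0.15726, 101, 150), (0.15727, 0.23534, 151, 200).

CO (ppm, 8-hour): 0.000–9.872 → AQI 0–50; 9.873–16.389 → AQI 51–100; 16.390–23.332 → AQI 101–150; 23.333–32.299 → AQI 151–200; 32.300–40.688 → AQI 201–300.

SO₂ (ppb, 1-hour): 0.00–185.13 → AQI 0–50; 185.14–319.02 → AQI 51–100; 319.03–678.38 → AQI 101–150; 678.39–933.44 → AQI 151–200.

PM10: 373 lies in 355–424, so I_lo=201, I_hi=300, C_lo=355, C_hi=424.
(300−201)/(424−355) × (373−355) + 201 = 99/69 × 18 + 201 ≈ 226.83 → 227.
NO₂: 335.3 lies in 252.6–532.2, so I_lo=51, I_hi=100, C_lo=252.6, C_hi=532.2.
(100−51)/(532.2−252.6) × (335.3−252.6) + 51 = 49/279.6 × 82.7 + 51 ≈ 65.49 → 65.
O₃ 0.18963: bracket 0.15727–0.23534 → index 151–200; slope 49/0.07807, offset 0.03236.
AQI = 151 + 49/0.07807·0.03236 ≈ 171.31 ⇒ 171.
CO: 30.138 lies in 23.333–32.299, so I_lo=151, I_hi=200, C_lo=23.333, C_hi=32.299.
(200−151)/(32.299−23.333) × (30.138−23.333) + 151 = 49/8.966 × 6.805 + 151 ≈ 188.19 → 188.
SO₂: 288.22 lies in 185.14–319.02, so I_lo=51, I_hi=100, C_lo=185.14, C_hi=319.02.
(100−51)/(319.02−185.14) × (288.22−185.14) + 51 = 49/133.88 × 103.08 + 51 ≈ 88.73 → 89.
Sub-indices: PM10→227, NO₂→65, O₃→171, CO→188, SO₂→89. Ranked high→low: 227, 188, 171, 89, 65. Second-highest sub-index = 188.

188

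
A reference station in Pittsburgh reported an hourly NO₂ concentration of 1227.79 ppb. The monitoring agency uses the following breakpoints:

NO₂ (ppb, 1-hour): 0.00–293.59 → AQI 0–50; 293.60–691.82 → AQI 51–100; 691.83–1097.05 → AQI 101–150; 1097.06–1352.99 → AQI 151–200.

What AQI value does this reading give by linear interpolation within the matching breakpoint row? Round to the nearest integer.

NO₂ 1227.79: bracket 1097.06–1352.99 → index 151–200; slope 49/255.93, offset 130.73.
AQI = 151 + 49/255.93·130.73 ≈ 176.03 ⇒ 176.

176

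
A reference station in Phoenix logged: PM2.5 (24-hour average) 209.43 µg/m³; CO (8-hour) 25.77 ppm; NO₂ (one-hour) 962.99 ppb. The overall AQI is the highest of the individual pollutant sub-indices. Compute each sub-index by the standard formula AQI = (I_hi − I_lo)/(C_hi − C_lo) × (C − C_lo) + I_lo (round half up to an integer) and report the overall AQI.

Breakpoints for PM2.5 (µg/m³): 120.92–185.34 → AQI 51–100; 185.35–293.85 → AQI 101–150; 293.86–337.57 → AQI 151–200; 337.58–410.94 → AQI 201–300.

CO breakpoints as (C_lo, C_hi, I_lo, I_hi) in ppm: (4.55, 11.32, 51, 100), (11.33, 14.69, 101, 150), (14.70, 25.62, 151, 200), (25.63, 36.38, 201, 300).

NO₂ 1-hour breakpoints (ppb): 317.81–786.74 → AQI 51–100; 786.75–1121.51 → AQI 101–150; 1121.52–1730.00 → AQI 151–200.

202

PM2.5 209.43: bracket 185.35–293.85 → index 101–150; slope 49/108.50, offset 24.08.
AQI = 101 + 49/108.50·24.08 ≈ 111.87 ⇒ 112.
CO: 25.77 lies in 25.63–36.38, so I_lo=201, I_hi=300, C_lo=25.63, C_hi=36.38.
(300−201)/(36.38−25.63) × (25.77−25.63) + 201 = 99/10.75 × 0.14 + 201 ≈ 202.29 → 202.
NO₂: 962.99 ∈ [786.75, 1121.51] ↔ index [101, 150].
101 + (962.99−786.75)·(150−101)/(1121.51−786.75) = 101 + 176.24·49/334.76 ≈ 126.80, so AQI = 127.
Sub-indices: PM2.5→112, CO→202, NO₂→127. Overall AQI = max = 202; dominant pollutant is CO.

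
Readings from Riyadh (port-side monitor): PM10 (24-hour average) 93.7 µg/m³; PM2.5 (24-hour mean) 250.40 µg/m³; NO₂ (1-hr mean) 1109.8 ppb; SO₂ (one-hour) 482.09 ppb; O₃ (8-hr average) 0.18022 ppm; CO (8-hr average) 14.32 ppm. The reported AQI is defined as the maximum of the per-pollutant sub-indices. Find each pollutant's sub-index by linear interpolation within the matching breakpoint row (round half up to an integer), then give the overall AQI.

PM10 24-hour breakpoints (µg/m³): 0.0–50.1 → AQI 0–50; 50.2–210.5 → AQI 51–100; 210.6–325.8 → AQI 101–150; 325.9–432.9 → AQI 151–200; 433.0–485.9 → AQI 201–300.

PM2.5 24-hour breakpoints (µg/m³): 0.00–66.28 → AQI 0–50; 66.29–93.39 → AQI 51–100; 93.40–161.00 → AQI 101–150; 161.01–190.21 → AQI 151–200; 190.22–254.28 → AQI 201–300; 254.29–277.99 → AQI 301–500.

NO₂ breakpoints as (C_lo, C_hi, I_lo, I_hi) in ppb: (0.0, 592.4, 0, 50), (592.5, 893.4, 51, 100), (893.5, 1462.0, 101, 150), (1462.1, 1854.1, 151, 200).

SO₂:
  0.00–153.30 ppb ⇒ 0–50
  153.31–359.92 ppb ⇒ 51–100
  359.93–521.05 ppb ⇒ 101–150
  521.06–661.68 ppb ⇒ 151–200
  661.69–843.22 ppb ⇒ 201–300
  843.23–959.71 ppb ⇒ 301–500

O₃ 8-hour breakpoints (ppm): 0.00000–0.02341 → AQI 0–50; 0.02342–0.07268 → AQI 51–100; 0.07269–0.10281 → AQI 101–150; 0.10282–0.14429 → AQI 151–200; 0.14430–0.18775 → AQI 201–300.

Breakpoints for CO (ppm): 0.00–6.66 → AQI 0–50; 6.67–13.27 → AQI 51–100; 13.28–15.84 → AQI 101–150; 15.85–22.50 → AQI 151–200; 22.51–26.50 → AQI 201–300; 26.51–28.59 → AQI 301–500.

294

PM10: row 50.2–210.5 (AQI 51–100). (100−51)·(93.7−50.2)/(210.5−50.2) + 51 = 49·43.5/160.3 + 51 ≈ 64.30 → 64.
PM2.5 250.40: bracket 190.22–254.28 → index 201–300; slope 99/64.06, offset 60.18.
AQI = 201 + 99/64.06·60.18 ≈ 294.00 ⇒ 294.
NO₂ 1109.8: bracket 893.5–1462.0 → index 101–150; slope 49/568.5, offset 216.3.
AQI = 101 + 49/568.5·216.3 ≈ 119.64 ⇒ 120.
SO₂: 482.09 ∈ [359.93, 521.05] ↔ index [101, 150].
101 + (482.09−359.93)·(150−101)/(521.05−359.93) = 101 + 122.16·49/161.12 ≈ 138.15, so AQI = 138.
O₃: 0.18022 lies in 0.14430–0.18775, so I_lo=201, I_hi=300, C_lo=0.14430, C_hi=0.18775.
(300−201)/(0.18775−0.14430) × (0.18022−0.14430) + 201 = 99/0.04345 × 0.03592 + 201 ≈ 282.84 → 283.
CO 14.32: bracket 13.28–15.84 → index 101–150; slope 49/2.56, offset 1.04.
AQI = 101 + 49/2.56·1.04 ≈ 120.91 ⇒ 121.
Sub-indices: PM10→64, PM2.5→294, NO₂→120, SO₂→138, O₃→283, CO→121. Overall AQI = max = 294; dominant pollutant is PM2.5.
AQI 294: Very Unhealthy.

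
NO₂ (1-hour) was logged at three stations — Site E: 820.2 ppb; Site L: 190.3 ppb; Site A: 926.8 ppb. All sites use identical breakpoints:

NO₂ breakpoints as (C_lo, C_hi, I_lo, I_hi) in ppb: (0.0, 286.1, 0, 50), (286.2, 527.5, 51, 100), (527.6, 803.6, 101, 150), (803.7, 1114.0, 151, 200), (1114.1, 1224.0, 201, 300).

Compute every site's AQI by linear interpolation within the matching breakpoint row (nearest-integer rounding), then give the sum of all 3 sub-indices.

Site E: 820.2 lies in 803.7–1114.0, so I_lo=151, I_hi=200, C_lo=803.7, C_hi=1114.0.
(200−151)/(1114.0−803.7) × (820.2−803.7) + 151 = 49/310.3 × 16.5 + 151 ≈ 153.61 → 154.
Site L: row 0.0–286.1 (AQI 0–50). (50−0)·(190.3−0.0)/(286.1−0.0) + 0 = 50·190.3/286.1 + 0 ≈ 33.26 → 33.
Site A: 926.8 lies in 803.7–1114.0, so I_lo=151, I_hi=200, C_lo=803.7, C_hi=1114.0.
(200−151)/(1114.0−803.7) × (926.8−803.7) + 151 = 49/310.3 × 123.1 + 151 ≈ 170.44 → 170.
AQIs: Site E=154, Site L=33, Site A=170. Sum = 154 + 33 + 170 = 357.

357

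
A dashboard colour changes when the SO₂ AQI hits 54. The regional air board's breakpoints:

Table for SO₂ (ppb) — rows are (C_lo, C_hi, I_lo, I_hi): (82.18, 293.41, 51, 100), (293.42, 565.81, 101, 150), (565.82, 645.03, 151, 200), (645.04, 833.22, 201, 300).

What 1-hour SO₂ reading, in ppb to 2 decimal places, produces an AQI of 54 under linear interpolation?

AQI 54 lies in the 51–100 band, which corresponds to 82.18–293.41 ppb.
C = 82.18 + (54−51)×(293.41−82.18)/(100−51) = 82.18 + 3×211.23/49 ≈ 95.1124 ppb → 95.11 ppb to 2 dp.

95.11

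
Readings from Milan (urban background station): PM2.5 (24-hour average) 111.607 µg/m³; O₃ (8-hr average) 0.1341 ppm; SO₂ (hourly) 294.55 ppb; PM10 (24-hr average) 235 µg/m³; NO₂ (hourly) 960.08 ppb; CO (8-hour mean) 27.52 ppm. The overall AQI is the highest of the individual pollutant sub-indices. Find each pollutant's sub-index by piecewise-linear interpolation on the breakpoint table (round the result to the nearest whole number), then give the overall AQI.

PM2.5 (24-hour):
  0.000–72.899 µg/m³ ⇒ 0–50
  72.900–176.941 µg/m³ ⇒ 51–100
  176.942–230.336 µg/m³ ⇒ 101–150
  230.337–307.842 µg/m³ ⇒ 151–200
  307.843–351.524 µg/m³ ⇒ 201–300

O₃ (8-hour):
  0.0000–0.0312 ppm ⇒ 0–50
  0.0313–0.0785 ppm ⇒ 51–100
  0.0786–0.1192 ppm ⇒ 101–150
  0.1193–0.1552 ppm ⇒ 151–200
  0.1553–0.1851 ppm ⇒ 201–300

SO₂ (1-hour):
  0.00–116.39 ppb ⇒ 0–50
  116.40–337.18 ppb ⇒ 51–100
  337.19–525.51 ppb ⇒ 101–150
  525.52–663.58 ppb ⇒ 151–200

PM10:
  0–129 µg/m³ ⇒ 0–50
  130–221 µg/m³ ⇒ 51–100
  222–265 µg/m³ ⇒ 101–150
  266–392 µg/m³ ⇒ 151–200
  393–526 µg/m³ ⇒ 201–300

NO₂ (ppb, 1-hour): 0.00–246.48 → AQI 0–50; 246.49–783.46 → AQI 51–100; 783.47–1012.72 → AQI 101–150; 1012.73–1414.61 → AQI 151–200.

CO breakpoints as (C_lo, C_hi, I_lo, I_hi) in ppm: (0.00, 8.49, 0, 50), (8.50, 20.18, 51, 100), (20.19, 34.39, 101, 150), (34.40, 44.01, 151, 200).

PM2.5: row 72.900–176.941 (AQI 51–100). (100−51)·(111.607−72.900)/(176.941−72.900) + 51 = 49·38.707/104.041 + 51 ≈ 69.23 → 69.
O₃: 0.1341 ∈ [0.1193, 0.1552] ↔ index [151, 200].
151 + (0.1341−0.1193)·(200−151)/(0.1552−0.1193) = 151 + 0.0148·49/0.0359 ≈ 171.20, so AQI = 171.
SO₂: 294.55 lies in 116.40–337.18, so I_lo=51, I_hi=100, C_lo=116.40, C_hi=337.18.
(100−51)/(337.18−116.40) × (294.55−116.40) + 51 = 49/220.78 × 178.15 + 51 ≈ 90.54 → 91.
PM10 235: bracket 222–265 → index 101–150; slope 49/43, offset 13.
AQI = 101 + 49/43·13 ≈ 115.81 ⇒ 116.
NO₂: 960.08 ∈ [783.47, 1012.72] ↔ index [101, 150].
101 + (960.08−783.47)·(150−101)/(1012.72−783.47) = 101 + 176.61·49/229.25 ≈ 138.75, so AQI = 139.
CO: 27.52 ∈ [20.19, 34.39] ↔ index [101, 150].
101 + (27.52−20.19)·(150−101)/(34.39−20.19) = 101 + 7.33·49/14.20 ≈ 126.29, so AQI = 126.
Sub-indices: PM2.5→69, O₃→171, SO₂→91, PM10→116, NO₂→139, CO→126. Overall AQI = max = 171; dominant pollutant is O₃.

171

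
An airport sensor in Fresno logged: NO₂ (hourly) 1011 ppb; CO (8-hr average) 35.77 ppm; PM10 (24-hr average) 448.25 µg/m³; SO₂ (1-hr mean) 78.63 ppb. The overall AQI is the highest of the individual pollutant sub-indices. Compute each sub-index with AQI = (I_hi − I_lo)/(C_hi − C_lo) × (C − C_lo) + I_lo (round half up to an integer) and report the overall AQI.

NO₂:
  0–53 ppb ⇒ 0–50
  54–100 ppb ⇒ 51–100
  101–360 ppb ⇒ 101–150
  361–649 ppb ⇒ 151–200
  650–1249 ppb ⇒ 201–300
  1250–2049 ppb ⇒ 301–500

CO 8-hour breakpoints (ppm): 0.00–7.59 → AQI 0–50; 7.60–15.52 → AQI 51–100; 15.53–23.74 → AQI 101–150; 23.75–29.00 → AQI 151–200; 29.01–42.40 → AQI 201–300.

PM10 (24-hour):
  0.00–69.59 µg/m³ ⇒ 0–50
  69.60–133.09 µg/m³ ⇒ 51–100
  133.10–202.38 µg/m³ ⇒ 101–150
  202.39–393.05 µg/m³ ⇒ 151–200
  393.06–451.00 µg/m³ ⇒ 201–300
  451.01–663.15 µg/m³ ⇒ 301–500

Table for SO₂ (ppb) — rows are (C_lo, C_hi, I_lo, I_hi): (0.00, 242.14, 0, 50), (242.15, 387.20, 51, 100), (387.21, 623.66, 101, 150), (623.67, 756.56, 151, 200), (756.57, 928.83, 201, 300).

295

NO₂ 1011: bracket 650–1249 → index 201–300; slope 99/599, offset 361.
AQI = 201 + 99/599·361 ≈ 260.66 ⇒ 261.
CO: row 29.01–42.40 (AQI 201–300). (300−201)·(35.77−29.01)/(42.40−29.01) + 201 = 99·6.76/13.39 + 201 ≈ 250.98 → 251.
PM10: 448.25 lies in 393.06–451.00, so I_lo=201, I_hi=300, C_lo=393.06, C_hi=451.00.
(300−201)/(451.00−393.06) × (448.25−393.06) + 201 = 99/57.94 × 55.19 + 201 ≈ 295.30 → 295.
SO₂: row 0.00–242.14 (AQI 0–50). (50−0)·(78.63−0.00)/(242.14−0.00) + 0 = 50·78.63/242.14 + 0 ≈ 16.24 → 16.
Sub-indices: NO₂→261, CO→251, PM10→295, SO₂→16. Overall AQI = max = 295; dominant pollutant is PM10.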